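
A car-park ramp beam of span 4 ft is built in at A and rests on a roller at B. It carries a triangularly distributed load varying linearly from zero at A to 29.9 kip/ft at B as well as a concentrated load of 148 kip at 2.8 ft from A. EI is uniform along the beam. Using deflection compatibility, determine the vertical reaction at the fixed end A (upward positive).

R_A = 91.51 kip

Remove the prop at B; the released (primary) structure is a cantilever built in at A.
Free-end deflection of the primary structure under the applied loading (downward +):
  triangular load, peak 29.9 at the free end: 11w₀L⁴/(120EI) = 701.7/EI
  point load 148 at a = 2.8: Pa²(3L − a)/(6EI) = 1779/EI
  δ_0 = 2481/EI
Tip deflection under a unit load at B: L³/(3EI) = 21.33/EI.
The prop prevents deflection at B: R_B = δ_0/δ_{BB} = 2481/21.33 = 116.3 kip.
Vertical equilibrium: R_A = ΣP − R_B = 207.8 − 116.3 = 91.51 kip.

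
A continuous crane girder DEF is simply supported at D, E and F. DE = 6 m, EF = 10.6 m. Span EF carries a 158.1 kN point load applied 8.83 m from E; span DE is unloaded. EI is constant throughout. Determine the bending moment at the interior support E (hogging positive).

M_E = 86.85 kN·m

Release continuity at E by inserting a hinge; the redundant is the internal moment M_E. The primary structure is two simply-supported spans DE and EF.
Rotations at E on the released spans (each span's end-slope, ×1/EI):
  span EF: point load 158.1 at a = 8.83: Pab(L + b)/(6LEI) = 480.6/EI
  relative rotation θ_0 = (0 + 480.6)/EI = 480.6/EI
A unit hogging moment at E produces rotation L₁/(3EI) + L₂/(3EI) = 5.533/EI.
Compatibility: M_E·(L₁+L₂)/(3EI) = θ_0, giving M_E = 86.85 kN·m (hogging).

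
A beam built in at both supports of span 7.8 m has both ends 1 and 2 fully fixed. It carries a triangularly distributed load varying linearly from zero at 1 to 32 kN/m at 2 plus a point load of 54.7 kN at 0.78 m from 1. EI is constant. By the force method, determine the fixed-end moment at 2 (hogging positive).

Take the two fixed-end moments M_1, M_2 as redundants; the released structure is the simple span 12.
Simple-span end rotations at 1 and 2 under the given loads:
  at 1: triangular load, peak 32: 7w₀L³/(360EI) = 295.3/EI
  at 2: triangular load, peak 32: w₀L³/(45EI) = 337.5/EI
  at 1: point load 54.7 at a = 0.78: Pab(L + b)/(6LEI) = 94.85/EI
  at 2: point load 54.7 at a = 0.78: Pab(L + a)/(6LEI) = 54.91/EI
  θ_10 = 390.1/EI,  θ_20 = 392.4/EI
Flexibility coefficients: a unit moment at one end gives L/(3EI) there and L/(6EI) at the far end, so f₁₁ = f₂₂ = 2.6/EI and f₁₂ = f₂₁ = 1.3/EI.
Compatibility — zero rotation at each built-in end:
  2.6 M_1 + 1.3 M_2 = 390.1
  1.3 M_1 + 2.6 M_2 = 392.4
Solving the pair gives M_1 = 99.46 kN·m and M_2 = 101.2 kN·m (hogging).

M_2 = 101.2 kN·m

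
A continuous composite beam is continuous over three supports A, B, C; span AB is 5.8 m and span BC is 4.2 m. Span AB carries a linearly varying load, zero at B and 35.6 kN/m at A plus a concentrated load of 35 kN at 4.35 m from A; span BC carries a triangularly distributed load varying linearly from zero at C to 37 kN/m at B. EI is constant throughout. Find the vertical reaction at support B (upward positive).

Insert a hinge at B; M_B is the redundant, and each span becomes simply supported.
Rotations at B on the released spans (each span's end-slope, ×1/EI):
  span AB: triangular load, peak 35.6: 7w₀L³/(360EI) = 135.1/EI
  span AB: point load 35 at a = 4.35: Pab(L + a)/(6LEI) = 64.39/EI
  span BC: triangular load, peak 37: w₀L³/(45EI) = 60.92/EI
  relative rotation θ_0 = (199.4 + 60.92)/EI = 260.4/EI
A unit hogging moment at B produces rotation L₁/(3EI) + L₂/(3EI) = 3.333/EI.
Slope continuity at B: θ_0 = M_B·3.333/EI, so M_B = 260.4/3.333 = 78.11 kN·m (hogging).
Span AB, ΣM about A with M_B applied at B: R_B^{AB}·5.8 = 351.8 + 78.11, so R_B^{AB} = 74.13 kN and R_A = 138.2 − 74.13 = 64.11 kN.
Span BC, ΣM about C: R_B^{BC}·4.2 = 217.6 + 78.11, so R_B^{BC} = 70.4 kN and R_C = 77.7 − 70.4 = 7.302 kN.
R_B = 74.13 + 70.4 = 144.5 kN.

R_B = 144.5 kN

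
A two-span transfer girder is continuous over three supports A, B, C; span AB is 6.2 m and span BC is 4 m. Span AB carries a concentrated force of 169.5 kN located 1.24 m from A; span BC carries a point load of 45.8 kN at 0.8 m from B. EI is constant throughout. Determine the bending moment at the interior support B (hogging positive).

M_B = 71.67 kN·m

Insert a hinge at B; M_B is the redundant, and each span becomes simply supported.
End slopes at the hinge B, treating each span as simply supported:
  span AB: point load 169.5 at a = 1.24: Pab(L + a)/(6LEI) = 208.5/EI
  span BC: point load 45.8 at a = 0.8: Pab(L + b)/(6LEI) = 35.17/EI
  relative rotation θ_0 = (208.5 + 35.17)/EI = 243.7/EI
A unit hogging moment at B produces rotation L₁/(3EI) + L₂/(3EI) = 3.4/EI.
Compatibility: M_B·(L₁+L₂)/(3EI) = θ_0, giving M_B = 71.67 kN·m (hogging).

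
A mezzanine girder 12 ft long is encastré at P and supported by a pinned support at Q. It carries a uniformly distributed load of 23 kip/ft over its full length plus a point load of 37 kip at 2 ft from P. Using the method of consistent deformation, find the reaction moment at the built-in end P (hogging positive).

Release the roller at Q. Primary structure: cantilever fixed at P.
Downward deflection at the released point Q due to the loads:
  UDL 23: wL⁴/(8EI) = 59616/EI
  point load 37 at a = 2: Pa²(3L − a)/(6EI) = 838.7/EI
  δ_0 = 60455/EI
Flexibility coefficient — unit upward force at Q: δ_{QQ} = L³/(3EI) = 576/EI.
The prop prevents deflection at Q: R_Q = δ_0/δ_{QQ} = 60455/576 = 105 kip.
Moment equilibrium about P: M_P = Σ(load moments about P) − R_Q·L = 1730 − 105×12 = 470.5 kip·ft.

M_P = 470.5 kip·ft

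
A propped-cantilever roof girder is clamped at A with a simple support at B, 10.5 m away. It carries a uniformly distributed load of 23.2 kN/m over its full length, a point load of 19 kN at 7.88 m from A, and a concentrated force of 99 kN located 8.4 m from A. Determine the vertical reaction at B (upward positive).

Release the roller at B. Primary structure: cantilever fixed at A.
Free-end deflection of the primary structure under the applied loading (downward +):
  UDL 23.2: wL⁴/(8EI) = 35250/EI
  point load 19 at a = 7.88: Pa²(3L − a)/(6EI) = 4644/EI
  point load 99 at a = 8.4: Pa²(3L − a)/(6EI) = 26894/EI
  δ_0 = 66788/EI
Flexibility coefficient — unit upward force at B: δ_{BB} = L³/(3EI) = 385.9/EI.
Compatibility at B: δ_0 − R_B·δ_{BB} = 0, so R_B = 66788/385.9 = 173.1 kN.

R_B = 173.1 kN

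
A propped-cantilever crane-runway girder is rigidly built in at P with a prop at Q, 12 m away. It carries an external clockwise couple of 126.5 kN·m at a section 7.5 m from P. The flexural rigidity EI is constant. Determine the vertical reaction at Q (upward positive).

R_Q = 13.59 kN

Take the reaction at Q as the redundant and release it; the primary structure is a cantilever fixed at P.
Free-end deflection of the primary structure under the applied loading (downward +):
  clockwise couple 126.5 at a = 7.5: M₀a(2L − a)/(2EI) = 7827/EI
Flexibility coefficient — unit upward force at Q: δ_{QQ} = L³/(3EI) = 576/EI.
The prop prevents deflection at Q: R_Q = δ_0/δ_{QQ} = 7827/576 = 13.59 kN.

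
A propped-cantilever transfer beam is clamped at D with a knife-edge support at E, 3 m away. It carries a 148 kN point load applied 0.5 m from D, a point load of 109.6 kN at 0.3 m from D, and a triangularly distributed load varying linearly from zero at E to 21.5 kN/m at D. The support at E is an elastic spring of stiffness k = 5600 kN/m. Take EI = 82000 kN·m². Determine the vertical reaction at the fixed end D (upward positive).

Release the roller at E. Primary structure: cantilever fixed at D.
Deflection at E on the released cantilever, summing each load's contribution:
  point load 148 at a = 0.5: Pa²(3L − a)/(6EI) = 52.42/EI
  point load 109.6 at a = 0.3: Pa²(3L − a)/(6EI) = 14.3/EI
  triangular load, peak 21.5 at the fixed end: w₀L⁴/(30EI) = 58.05/EI
  δ_0 = 124.8/EI
Flexibility coefficient — unit upward force at E: δ_{EE} = L³/(3EI) = 9/EI.
With EI = 82000 kN·m²: δ_0 = 0.001522 m and δ_{EE} = 0.00011 m/kN.
Compatibility — the spring shortens by R_E/k under the reaction it provides: δ_0 − R_E·δ_{EE} = R_E/k. With 1/k = 0.000179 m/kN, R_E = δ_0 / (δ_{EE} + 1/k) = 0.001522 / (0.00011 + 0.000179) = 5.277 kN.
Vertical equilibrium: R_D = ΣP − R_E = 289.9 − 5.277 = 284.6 kN.

R_D = 284.6 kN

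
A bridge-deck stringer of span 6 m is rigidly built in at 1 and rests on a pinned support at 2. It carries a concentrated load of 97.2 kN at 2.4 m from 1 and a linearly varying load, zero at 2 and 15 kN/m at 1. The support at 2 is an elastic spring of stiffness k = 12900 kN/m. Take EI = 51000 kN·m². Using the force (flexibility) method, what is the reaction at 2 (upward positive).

R_2 = 27.7 kN

Take the reaction at 2 as the redundant and release it; the primary structure is a cantilever fixed at 1.
Downward deflection at the released point 2 due to the loads:
  point load 97.2 at a = 2.4: Pa²(3L − a)/(6EI) = 1456/EI
  triangular load, peak 15 at the fixed end: w₀L⁴/(30EI) = 648/EI
  δ_0 = 2104/EI
Tip deflection under a unit load at 2: L³/(3EI) = 72/EI.
With EI = 51000 kN·m²: δ_0 = 0.041248 m and δ_{22} = 0.001412 m/kN.
Compatibility — the spring shortens by R_2/k under the reaction it provides: δ_0 − R_2·δ_{22} = R_2/k. With 1/k = 0.000078 m/kN, R_2 = δ_0 / (δ_{22} + 1/k) = 0.041248 / (0.001412 + 0.000078) = 27.7 kN.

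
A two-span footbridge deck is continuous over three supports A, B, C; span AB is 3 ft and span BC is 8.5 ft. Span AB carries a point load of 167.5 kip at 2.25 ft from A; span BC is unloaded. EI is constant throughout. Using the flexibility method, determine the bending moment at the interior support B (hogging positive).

Take M_B as the redundant. Released structure: two simple spans AB and BC with a hinge at B.
End slopes at the hinge B, treating each span as simply supported:
  span AB: point load 167.5 at a = 2.25: Pab(L + a)/(6LEI) = 82.44/EI
  relative rotation θ_0 = (82.44 + 0)/EI = 82.44/EI
A unit hogging moment at B produces rotation L₁/(3EI) + L₂/(3EI) = 3.833/EI.
Slope continuity at B: θ_0 = M_B·3.833/EI, so M_B = 82.44/3.833 = 21.51 kip·ft (hogging).

M_B = 21.51 kip·ft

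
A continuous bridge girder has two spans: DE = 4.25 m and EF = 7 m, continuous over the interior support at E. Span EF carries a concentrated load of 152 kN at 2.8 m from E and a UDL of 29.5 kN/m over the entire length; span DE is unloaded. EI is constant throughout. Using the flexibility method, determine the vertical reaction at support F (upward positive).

R_F = 129.8 kN

Insert a hinge at E; M_E is the redundant, and each span becomes simply supported.
Rotations at E on the released spans (each span's end-slope, ×1/EI):
  span EF: point load 152 at a = 2.8: Pab(L + b)/(6LEI) = 476.7/EI
  span EF: UDL 29.5: wL³/(24EI) = 421.6/EI
  relative rotation θ_0 = (0 + 898.3)/EI = 898.3/EI
A unit hogging moment at E produces rotation L₁/(3EI) + L₂/(3EI) = 3.75/EI.
Compatibility: M_E·(L₁+L₂)/(3EI) = θ_0, giving M_E = 239.5 kN·m (hogging).
Span EF, ΣM about F: R_E^{EF}·7 = 1361 + 239.5, so R_E^{EF} = 228.7 kN and R_F = 358.5 − 228.7 = 129.8 kN.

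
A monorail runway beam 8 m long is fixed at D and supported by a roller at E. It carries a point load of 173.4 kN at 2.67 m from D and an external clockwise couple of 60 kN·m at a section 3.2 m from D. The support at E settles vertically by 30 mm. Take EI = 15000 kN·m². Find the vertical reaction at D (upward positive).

Choose R_E as the redundant. The primary structure is the cantilever fixed at D.
Downward deflection at the released point E due to the loads:
  point load 173.4 at a = 2.67: Pa²(3L − a)/(6EI) = 4395/EI
  clockwise couple 60 at a = 3.2: M₀a(2L − a)/(2EI) = 1229/EI
  δ_0 = 5623/EI
Tip deflection under a unit load at E: L³/(3EI) = 170.7/EI.
With EI = 15000 kN·m²: δ_0 = 0.37489 m and δ_{EE} = 0.011378 m/kN.
Compatibility — the beam at E must follow the support down by 0.03 m: δ_0 − R_E·δ_{EE} = 0.03, so R_E = (0.37489 − 0.03)/0.011378 = 30.31 kN.
Vertical equilibrium: R_D = ΣP − R_E = 173.4 − 30.31 = 143.1 kN.

R_D = 143.1 kN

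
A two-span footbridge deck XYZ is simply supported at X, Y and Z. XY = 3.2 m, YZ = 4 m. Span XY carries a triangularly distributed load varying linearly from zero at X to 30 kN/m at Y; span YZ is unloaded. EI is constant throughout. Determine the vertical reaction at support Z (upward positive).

R_Z = -2.276 kN

Release continuity at Y by inserting a hinge; the redundant is the internal moment M_Y. The primary structure is two simply-supported spans XY and YZ.
Discontinuity in slope at Y on the released structure — sum the simple-span end rotations:
  span XY: triangular load, peak 30: w₀L³/(45EI) = 21.85/EI
  relative rotation θ_0 = (21.85 + 0)/EI = 21.85/EI
A unit hogging moment at Y produces rotation L₁/(3EI) + L₂/(3EI) = 2.4/EI.
Compatibility: M_Y·(L₁+L₂)/(3EI) = θ_0, giving M_Y = 9.102 kN·m (hogging).
Span YZ, ΣM about Z: R_Y^{YZ}·4 = 0 + 9.102, so R_Y^{YZ} = 2.276 kN and R_Z = 0 − 2.276 = -2.276 kN.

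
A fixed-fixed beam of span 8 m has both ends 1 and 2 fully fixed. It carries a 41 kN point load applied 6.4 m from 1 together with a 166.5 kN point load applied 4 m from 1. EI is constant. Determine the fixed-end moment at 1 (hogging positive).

M_1 = 177 kN·m

Take the two fixed-end moments M_1, M_2 as redundants; the released structure is the simple span 12.
End rotations of the released simple span under the applied load (×1/EI):
  at 1: point load 41 at a = 6.4: Pab(L + b)/(6LEI) = 83.97/EI
  at 2: point load 41 at a = 6.4: Pab(L + a)/(6LEI) = 126/EI
  at 1: point load 166.5 at a = 4: Pab(L + b)/(6LEI) = 666/EI
  at 2: point load 166.5 at a = 4: Pab(L + a)/(6LEI) = 666/EI
  θ_10 = 750/EI,  θ_20 = 792/EI
Flexibility coefficients: a unit moment at one end gives L/(3EI) there and L/(6EI) at the far end, so f₁₁ = f₂₂ = 2.667/EI and f₁₂ = f₂₁ = 1.333/EI.
Compatibility — zero rotation at each built-in end:
  2.667 M_1 + 1.333 M_2 = 750
  1.333 M_1 + 2.667 M_2 = 792
Solving the pair gives M_1 = 177 kN·m and M_2 = 208.5 kN·m (hogging).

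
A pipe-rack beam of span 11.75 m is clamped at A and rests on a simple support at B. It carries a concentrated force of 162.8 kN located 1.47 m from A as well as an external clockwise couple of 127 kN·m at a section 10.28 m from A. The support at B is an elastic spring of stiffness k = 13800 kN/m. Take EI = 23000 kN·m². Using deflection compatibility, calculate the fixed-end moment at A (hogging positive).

Take the reaction at B as the redundant and release it; the primary structure is a cantilever fixed at A.
Deflection at B on the released cantilever, summing each load's contribution:
  point load 162.8 at a = 1.47: Pa²(3L − a)/(6EI) = 1981/EI
  clockwise couple 127 at a = 10.28: M₀a(2L − a)/(2EI) = 8630/EI
  δ_0 = 10610/EI
Flexibility coefficient — unit upward force at B: δ_{BB} = L³/(3EI) = 540.7/EI.
With EI = 23000 kN·m²: δ_0 = 0.46132 m and δ_{BB} = 0.023511 m/kN.
Compatibility — the spring shortens by R_B/k under the reaction it provides: δ_0 − R_B·δ_{BB} = R_B/k. With 1/k = 0.000072 m/kN, R_B = δ_0 / (δ_{BB} + 1/k) = 0.46132 / (0.023511 + 0.000072) = 19.56 kN.
Moment equilibrium about A: M_A = Σ(load moments about A) − R_B·L = 366.3 − 19.56×11.75 = 136.5 kN·m.

M_A = 136.5 kN·m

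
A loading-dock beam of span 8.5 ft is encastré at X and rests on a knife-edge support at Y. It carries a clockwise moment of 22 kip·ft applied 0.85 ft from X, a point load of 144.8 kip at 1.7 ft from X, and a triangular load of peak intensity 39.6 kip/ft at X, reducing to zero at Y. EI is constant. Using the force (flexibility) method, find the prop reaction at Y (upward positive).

R_Y = 42.51 kip

Choose R_Y as the redundant. The primary structure is the cantilever fixed at X.
Primary-structure tip deflection at Y by superposition:
  clockwise couple 22 at a = 0.85: M₀a(2L − a)/(2EI) = 151/EI
  point load 144.8 at a = 1.7: Pa²(3L − a)/(6EI) = 1660/EI
  triangular load, peak 39.6 at the fixed end: w₀L⁴/(30EI) = 6890/EI
  δ_0 = 8701/EI
Flexibility coefficient — unit upward force at Y: δ_{YY} = L³/(3EI) = 204.7/EI.
Compatibility at Y: δ_0 − R_Y·δ_{YY} = 0, so R_Y = 8701/204.7 = 42.51 kip.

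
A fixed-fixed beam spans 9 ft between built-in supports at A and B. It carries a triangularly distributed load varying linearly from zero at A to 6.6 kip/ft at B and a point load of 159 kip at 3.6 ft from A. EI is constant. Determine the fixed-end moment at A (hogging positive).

M_A = 223.9 kip·ft

Take the two fixed-end moments M_A, M_B as redundants; the released structure is the simple span AB.
On the primary (simply-supported) span, the end slopes from the loading are:
  at A: triangular load, peak 6.6: 7w₀L³/(360EI) = 93.56/EI
  at B: triangular load, peak 6.6: w₀L³/(45EI) = 106.9/EI
  at A: point load 159 at a = 3.6: Pab(L + b)/(6LEI) = 824.3/EI
  at B: point load 159 at a = 3.6: Pab(L + a)/(6LEI) = 721.2/EI
  θ_A0 = 917.8/EI,  θ_B0 = 828.1/EI
Flexibility coefficients: a unit moment at one end gives L/(3EI) there and L/(6EI) at the far end, so f₁₁ = f₂₂ = 3/EI and f₁₂ = f₂₁ = 1.5/EI.
Compatibility — zero rotation at each built-in end:
  3 M_A + 1.5 M_B = 917.8
  1.5 M_A + 3 M_B = 828.1
Solving the pair gives M_A = 223.9 kip·ft and M_B = 164.1 kip·ft (hogging).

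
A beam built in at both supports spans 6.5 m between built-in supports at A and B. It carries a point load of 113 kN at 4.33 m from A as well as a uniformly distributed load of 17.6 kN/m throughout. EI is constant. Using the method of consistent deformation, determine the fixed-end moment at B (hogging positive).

Take the two fixed-end moments M_A, M_B as redundants; the released structure is the simple span AB.
On the primary (simply-supported) span, the end slopes from the loading are:
  at A: point load 113 at a = 4.33: Pab(L + b)/(6LEI) = 236/EI
  at B: point load 113 at a = 4.33: Pab(L + a)/(6LEI) = 294.8/EI
  at A: UDL 17.6: wL³/(24EI) = 201.4/EI
  at B: UDL 17.6: wL³/(24EI) = 201.4/EI
  θ_A0 = 437.4/EI,  θ_B0 = 496.2/EI
Flexibility coefficients: a unit moment at one end gives L/(3EI) there and L/(6EI) at the far end, so f₁₁ = f₂₂ = 2.167/EI and f₁₂ = f₂₁ = 1.083/EI.
Compatibility — zero rotation at each built-in end:
  2.167 M_A + 1.083 M_B = 437.4
  1.083 M_A + 2.167 M_B = 496.2
Solving the pair gives M_A = 116.5 kN·m and M_B = 170.8 kN·m (hogging).

M_B = 170.8 kN·m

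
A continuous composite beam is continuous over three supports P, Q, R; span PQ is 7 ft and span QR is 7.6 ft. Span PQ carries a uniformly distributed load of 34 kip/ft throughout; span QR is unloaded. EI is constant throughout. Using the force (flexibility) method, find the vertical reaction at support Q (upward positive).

R_Q = 146.4 kip

Take M_Q as the redundant. Released structure: two simple spans PQ and QR with a hinge at Q.
Rotations at Q on the released spans (each span's end-slope, ×1/EI):
  span PQ: UDL 34: wL³/(24EI) = 485.9/EI
  relative rotation θ_0 = (485.9 + 0)/EI = 485.9/EI
A unit hogging moment at Q produces rotation L₁/(3EI) + L₂/(3EI) = 4.867/EI.
Slope continuity at Q: θ_0 = M_Q·4.867/EI, so M_Q = 485.9/4.867 = 99.85 kip·ft (hogging).
Span PQ, ΣM about P with M_Q applied at Q: R_Q^{PQ}·7 = 833 + 99.85, so R_Q^{PQ} = 133.3 kip and R_P = 238 − 133.3 = 104.7 kip.
Span QR, ΣM about R: R_Q^{QR}·7.6 = 0 + 99.85, so R_Q^{QR} = 13.14 kip and R_R = 0 − 13.14 = -13.14 kip.
R_Q = 133.3 + 13.14 = 146.4 kip.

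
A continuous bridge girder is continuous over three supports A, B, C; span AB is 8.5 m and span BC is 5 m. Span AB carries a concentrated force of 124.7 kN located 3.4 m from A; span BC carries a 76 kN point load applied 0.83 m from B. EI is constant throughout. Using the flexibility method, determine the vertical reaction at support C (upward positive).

R_C = -13.38 kN

Release continuity at B by inserting a hinge; the redundant is the internal moment M_B. The primary structure is two simply-supported spans AB and BC.
Discontinuity in slope at B on the released structure — sum the simple-span end rotations:
  span AB: point load 124.7 at a = 3.4: Pab(L + a)/(6LEI) = 504.5/EI
  span BC: point load 76 at a = 0.83: Pab(L + b)/(6LEI) = 80.4/EI
  relative rotation θ_0 = (504.5 + 80.4)/EI = 584.9/EI
A unit hogging moment at B produces rotation L₁/(3EI) + L₂/(3EI) = 4.5/EI.
Compatibility: M_B·(L₁+L₂)/(3EI) = θ_0, giving M_B = 130 kN·m (hogging).
Span BC, ΣM about C: R_B^{BC}·5 = 316.9 + 130, so R_B^{BC} = 89.38 kN and R_C = 76 − 89.38 = -13.38 kN.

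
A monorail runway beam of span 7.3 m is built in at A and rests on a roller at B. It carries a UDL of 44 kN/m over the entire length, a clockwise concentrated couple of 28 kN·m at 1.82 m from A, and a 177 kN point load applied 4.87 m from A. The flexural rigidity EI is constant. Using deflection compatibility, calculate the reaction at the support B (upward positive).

Remove the prop at B; the released (primary) structure is a cantilever built in at A.
Downward deflection at the released point B due to the loads:
  UDL 44: wL⁴/(8EI) = 15619/EI
  clockwise couple 28 at a = 1.82: M₀a(2L − a)/(2EI) = 325.6/EI
  point load 177 at a = 4.87: Pa²(3L − a)/(6EI) = 11915/EI
  δ_0 = 27860/EI
Tip deflection under a unit load at B: L³/(3EI) = 129.7/EI.
Compatibility at B: δ_0 − R_B·δ_{BB} = 0, so R_B = 27860/129.7 = 214.8 kN.

R_B = 214.8 kN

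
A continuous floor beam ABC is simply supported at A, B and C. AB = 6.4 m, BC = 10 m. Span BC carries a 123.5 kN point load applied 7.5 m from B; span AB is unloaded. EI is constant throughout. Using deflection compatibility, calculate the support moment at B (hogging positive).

Insert a hinge at B; M_B is the redundant, and each span becomes simply supported.
Rotations at B on the released spans (each span's end-slope, ×1/EI):
  span BC: point load 123.5 at a = 7.5: Pab(L + b)/(6LEI) = 482.4/EI
  relative rotation θ_0 = (0 + 482.4)/EI = 482.4/EI
A unit hogging moment at B produces rotation L₁/(3EI) + L₂/(3EI) = 5.467/EI.
Compatibility: M_B·(L₁+L₂)/(3EI) = θ_0, giving M_B = 88.25 kN·m (hogging).

M_B = 88.25 kN·m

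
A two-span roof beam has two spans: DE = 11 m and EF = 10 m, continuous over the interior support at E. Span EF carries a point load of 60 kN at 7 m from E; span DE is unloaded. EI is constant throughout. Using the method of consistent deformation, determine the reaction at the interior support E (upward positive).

Take M_E as the redundant. Released structure: two simple spans DE and EF with a hinge at E.
Discontinuity in slope at E on the released structure — sum the simple-span end rotations:
  span EF: point load 60 at a = 7: Pab(L + b)/(6LEI) = 273/EI
  relative rotation θ_0 = (0 + 273)/EI = 273/EI
A unit hogging moment at E produces rotation L₁/(3EI) + L₂/(3EI) = 7/EI.
Slope continuity at E: θ_0 = M_E·7/EI, so M_E = 273/7 = 39 kN·m (hogging).
Span DE, ΣM about D with M_E applied at E: R_E^{DE}·11 = 0 + 39, so R_E^{DE} = 3.545 kN and R_D = 0 − 3.545 = -3.545 kN.
Span EF, ΣM about F: R_E^{EF}·10 = 180 + 39, so R_E^{EF} = 21.9 kN and R_F = 60 − 21.9 = 38.1 kN.
R_E = 3.545 + 21.9 = 25.45 kN.

R_E = 25.45 kN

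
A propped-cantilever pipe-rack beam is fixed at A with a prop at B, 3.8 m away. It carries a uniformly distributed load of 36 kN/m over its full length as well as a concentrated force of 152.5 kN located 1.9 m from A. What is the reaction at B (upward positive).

R_B = 98.96 kN

Remove the prop at B; the released (primary) structure is a cantilever built in at A.
Primary-structure tip deflection at B by superposition:
  UDL 36: wL⁴/(8EI) = 938.3/EI
  point load 152.5 at a = 1.9: Pa²(3L − a)/(6EI) = 871.7/EI
  δ_0 = 1810/EI
Flexibility coefficient — unit upward force at B: δ_{BB} = L³/(3EI) = 18.29/EI.
Compatibility at B: δ_0 − R_B·δ_{BB} = 0, so R_B = 1810/18.29 = 98.96 kN.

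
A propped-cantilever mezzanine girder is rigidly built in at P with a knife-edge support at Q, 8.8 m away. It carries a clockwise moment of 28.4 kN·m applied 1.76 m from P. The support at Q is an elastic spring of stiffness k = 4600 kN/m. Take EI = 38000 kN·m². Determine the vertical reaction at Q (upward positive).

Take the reaction at Q as the redundant and release it; the primary structure is a cantilever fixed at P.
Deflection at Q on the released cantilever, summing each load's contribution:
  clockwise couple 28.4 at a = 1.76: M₀a(2L − a)/(2EI) = 395.9/EI
Tip deflection under a unit load at Q: L³/(3EI) = 227.2/EI.
With EI = 38000 kN·m²: δ_0 = 0.010418 m and δ_{QQ} = 0.005978 m/kN.
Compatibility — the spring shortens by R_Q/k under the reaction it provides: δ_0 − R_Q·δ_{QQ} = R_Q/k. With 1/k = 0.000217 m/kN, R_Q = δ_0 / (δ_{QQ} + 1/k) = 0.010418 / (0.005978 + 0.000217) = 1.682 kN.

R_Q = 1.682 kN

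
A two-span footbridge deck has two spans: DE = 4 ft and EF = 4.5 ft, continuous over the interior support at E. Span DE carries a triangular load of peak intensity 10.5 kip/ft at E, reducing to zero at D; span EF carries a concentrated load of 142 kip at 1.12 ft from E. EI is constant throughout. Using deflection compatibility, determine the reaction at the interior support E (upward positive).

Insert a hinge at E; M_E is the redundant, and each span becomes simply supported.
End slopes at the hinge E, treating each span as simply supported:
  span DE: triangular load, peak 10.5: w₀L³/(45EI) = 14.93/EI
  span EF: point load 142 at a = 1.12: Pab(L + b)/(6LEI) = 156.9/EI
  relative rotation θ_0 = (14.93 + 156.9)/EI = 171.8/EI
A unit hogging moment at E produces rotation L₁/(3EI) + L₂/(3EI) = 2.833/EI.
Slope continuity at E: θ_0 = M_E·2.833/EI, so M_E = 171.8/2.833 = 60.64 kip·ft (hogging).
Span DE, ΣM about D with M_E applied at E: R_E^{DE}·4 = 56 + 60.64, so R_E^{DE} = 29.16 kip and R_D = 21 − 29.16 = -8.161 kip.
Span EF, ΣM about F: R_E^{EF}·4.5 = 480 + 60.64, so R_E^{EF} = 120.1 kip and R_F = 142 − 120.1 = 21.87 kip.
R_E = 29.16 + 120.1 = 149.3 kip.

R_E = 149.3 kip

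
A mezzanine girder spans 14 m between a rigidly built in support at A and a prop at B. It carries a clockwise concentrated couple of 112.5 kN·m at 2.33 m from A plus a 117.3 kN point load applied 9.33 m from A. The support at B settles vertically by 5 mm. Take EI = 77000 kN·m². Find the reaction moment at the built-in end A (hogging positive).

Choose R_B as the redundant. The primary structure is the cantilever fixed at A.
Primary-structure tip deflection at B by superposition:
  clockwise couple 112.5 at a = 2.33: M₀a(2L − a)/(2EI) = 3364/EI
  point load 117.3 at a = 9.33: Pa²(3L − a)/(6EI) = 55598/EI
  δ_0 = 58962/EI
Tip deflection under a unit load at B: L³/(3EI) = 914.7/EI.
With EI = 77000 kN·m²: δ_0 = 0.76575 m and δ_{BB} = 0.011879 m/kN.
Compatibility — the beam at B must follow the support down by 0.005 m: δ_0 − R_B·δ_{BB} = 0.005, so R_B = (0.76575 − 0.005)/0.011879 = 64.04 kN.
Moment equilibrium about A: M_A = Σ(load moments about A) − R_B·L = 1207 − 64.04×14 = 310.3 kN·m.

M_A = 310.3 kN·m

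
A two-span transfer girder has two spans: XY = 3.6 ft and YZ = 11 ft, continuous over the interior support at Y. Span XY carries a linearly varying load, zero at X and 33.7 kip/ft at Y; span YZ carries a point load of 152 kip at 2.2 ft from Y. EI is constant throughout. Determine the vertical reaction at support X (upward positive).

R_X = -32.16 kip

Release continuity at Y by inserting a hinge; the redundant is the internal moment M_Y. The primary structure is two simply-supported spans XY and YZ.
Rotations at Y on the released spans (each span's end-slope, ×1/EI):
  span XY: triangular load, peak 33.7: w₀L³/(45EI) = 34.94/EI
  span YZ: point load 152 at a = 2.2: Pab(L + b)/(6LEI) = 882.8/EI
  relative rotation θ_0 = (34.94 + 882.8)/EI = 917.8/EI
A unit hogging moment at Y produces rotation L₁/(3EI) + L₂/(3EI) = 4.867/EI.
Compatibility: M_Y·(L₁+L₂)/(3EI) = θ_0, giving M_Y = 188.6 kip·ft (hogging).
Span XY, ΣM about X with M_Y applied at Y: R_Y^{XY}·3.6 = 145.6 + 188.6, so R_Y^{XY} = 92.82 kip and R_X = 60.66 − 92.82 = -32.16 kip.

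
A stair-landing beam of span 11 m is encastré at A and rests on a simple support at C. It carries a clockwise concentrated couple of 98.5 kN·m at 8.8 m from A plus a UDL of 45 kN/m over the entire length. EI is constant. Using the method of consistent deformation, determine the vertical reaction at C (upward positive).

R_C = 198.5 kN

Remove the prop at C; the released (primary) structure is a cantilever built in at A.
Primary-structure tip deflection at C by superposition:
  clockwise couple 98.5 at a = 8.8: M₀a(2L − a)/(2EI) = 5721/EI
  UDL 45: wL⁴/(8EI) = 82356/EI
  δ_0 = 88077/EI
Tip deflection under a unit load at C: L³/(3EI) = 443.7/EI.
Compatibility at C: δ_0 − R_C·δ_{CC} = 0, so R_C = 88077/443.7 = 198.5 kN.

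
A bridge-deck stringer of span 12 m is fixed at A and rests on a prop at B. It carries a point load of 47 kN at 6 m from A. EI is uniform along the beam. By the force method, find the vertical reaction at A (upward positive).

R_A = 32.31 kN

Remove the prop at B; the released (primary) structure is a cantilever built in at A.
Free-end deflection of the primary structure under the applied loading (downward +):
  point load 47 at a = 6: Pa²(3L − a)/(6EI) = 8460/EI
Flexibility coefficient — unit upward force at B: δ_{BB} = L³/(3EI) = 576/EI.
The prop prevents deflection at B: R_B = δ_0/δ_{BB} = 8460/576 = 14.69 kN.
Vertical equilibrium: R_A = ΣP − R_B = 47 − 14.69 = 32.31 kN.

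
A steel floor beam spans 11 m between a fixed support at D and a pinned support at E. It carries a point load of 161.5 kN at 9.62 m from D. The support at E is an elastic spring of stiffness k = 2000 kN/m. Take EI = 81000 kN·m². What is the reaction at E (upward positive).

R_E = 120.3 kN

Choose R_E as the redundant. The primary structure is the cantilever fixed at D.
Primary-structure tip deflection at E by superposition:
  point load 161.5 at a = 9.62: Pa²(3L − a)/(6EI) = 58239/EI
Flexibility coefficient — unit upward force at E: δ_{EE} = L³/(3EI) = 443.7/EI.
With EI = 81000 kN·m²: δ_0 = 0.719 m and δ_{EE} = 0.005477 m/kN.
Compatibility — the spring shortens by R_E/k under the reaction it provides: δ_0 − R_E·δ_{EE} = R_E/k. With 1/k = 0.0005 m/kN, R_E = δ_0 / (δ_{EE} + 1/k) = 0.719 / (0.005477 + 0.0005) = 120.3 kN.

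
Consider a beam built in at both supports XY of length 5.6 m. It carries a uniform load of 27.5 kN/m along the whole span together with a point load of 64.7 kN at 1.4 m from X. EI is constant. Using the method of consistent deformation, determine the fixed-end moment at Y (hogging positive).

Take the two fixed-end moments M_X, M_Y as redundants; the released structure is the simple span XY.
End rotations of the released simple span under the applied load (×1/EI):
  at X: UDL 27.5: wL³/(24EI) = 201.2/EI
  at Y: UDL 27.5: wL³/(24EI) = 201.2/EI
  at X: point load 64.7 at a = 1.4: Pab(L + b)/(6LEI) = 111/EI
  at Y: point load 64.7 at a = 1.4: Pab(L + a)/(6LEI) = 79.26/EI
  θ_X0 = 312.2/EI,  θ_Y0 = 280.5/EI
Flexibility coefficients: a unit moment at one end gives L/(3EI) there and L/(6EI) at the far end, so f₁₁ = f₂₂ = 1.867/EI and f₁₂ = f₂₁ = 0.9333/EI.
Compatibility — zero rotation at each built-in end:
  1.867 M_X + 0.9333 M_Y = 312.2
  0.9333 M_X + 1.867 M_Y = 280.5
Solving the pair gives M_X = 122.8 kN·m and M_Y = 88.85 kN·m (hogging).

M_Y = 88.85 kN·m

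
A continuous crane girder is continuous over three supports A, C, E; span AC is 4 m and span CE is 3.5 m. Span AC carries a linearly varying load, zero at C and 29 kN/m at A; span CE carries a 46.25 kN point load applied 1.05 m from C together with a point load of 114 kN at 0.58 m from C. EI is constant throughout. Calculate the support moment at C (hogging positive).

M_C = 51.53 kN·m

Release continuity at C by inserting a hinge; the redundant is the internal moment M_C. The primary structure is two simply-supported spans AC and CE.
Rotations at C on the released spans (each span's end-slope, ×1/EI):
  span AC: triangular load, peak 29: 7w₀L³/(360EI) = 36.09/EI
  span CE: point load 46.25 at a = 1.05: Pab(L + b)/(6LEI) = 33.71/EI
  span CE: point load 114 at a = 0.58: Pab(L + b)/(6LEI) = 59.02/EI
  relative rotation θ_0 = (36.09 + 92.73)/EI = 128.8/EI
A unit hogging moment at C produces rotation L₁/(3EI) + L₂/(3EI) = 2.5/EI.
Slope continuity at C: θ_0 = M_C·2.5/EI, so M_C = 128.8/2.5 = 51.53 kN·m (hogging).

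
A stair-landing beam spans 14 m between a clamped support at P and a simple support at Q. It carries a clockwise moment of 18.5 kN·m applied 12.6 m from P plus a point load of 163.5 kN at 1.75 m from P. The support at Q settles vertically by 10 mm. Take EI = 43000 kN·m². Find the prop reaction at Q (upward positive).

Release the roller at Q. Primary structure: cantilever fixed at P.
Downward deflection at the released point Q due to the loads:
  clockwise couple 18.5 at a = 12.6: M₀a(2L − a)/(2EI) = 1795/EI
  point load 163.5 at a = 1.75: Pa²(3L − a)/(6EI) = 3359/EI
  δ_0 = 5154/EI
Tip deflection under a unit load at Q: L³/(3EI) = 914.7/EI.
With EI = 43000 kN·m²: δ_0 = 0.11986 m and δ_{QQ} = 0.021271 m/kN.
Compatibility — the beam at Q must follow the support down by 0.01 m: δ_0 − R_Q·δ_{QQ} = 0.01, so R_Q = (0.11986 − 0.01)/0.021271 = 5.165 kN.

R_Q = 5.165 kN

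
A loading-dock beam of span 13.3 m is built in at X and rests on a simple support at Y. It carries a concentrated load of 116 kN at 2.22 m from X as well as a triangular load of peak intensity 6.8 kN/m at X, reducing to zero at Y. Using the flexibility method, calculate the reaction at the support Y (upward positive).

Release the roller at Y. Primary structure: cantilever fixed at X.
Primary-structure tip deflection at Y by superposition:
  point load 116 at a = 2.22: Pa²(3L − a)/(6EI) = 3590/EI
  triangular load, peak 6.8 at the fixed end: w₀L⁴/(30EI) = 7092/EI
  δ_0 = 10683/EI
Flexibility coefficient — unit upward force at Y: δ_{YY} = L³/(3EI) = 784.2/EI.
Compatibility at Y: δ_0 − R_Y·δ_{YY} = 0, so R_Y = 10683/784.2 = 13.62 kN.

R_Y = 13.62 kN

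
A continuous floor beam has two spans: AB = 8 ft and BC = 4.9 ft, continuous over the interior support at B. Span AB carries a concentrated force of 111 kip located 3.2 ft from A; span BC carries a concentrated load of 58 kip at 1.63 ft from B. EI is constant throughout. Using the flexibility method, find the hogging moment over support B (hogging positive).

M_B = 112.5 kip·ft

Release continuity at B by inserting a hinge; the redundant is the internal moment M_B. The primary structure is two simply-supported spans AB and BC.
Rotations at B on the released spans (each span's end-slope, ×1/EI):
  span AB: point load 111 at a = 3.2: Pab(L + a)/(6LEI) = 397.8/EI
  span BC: point load 58 at a = 1.63: Pab(L + b)/(6LEI) = 85.91/EI
  relative rotation θ_0 = (397.8 + 85.91)/EI = 483.7/EI
A unit hogging moment at B produces rotation L₁/(3EI) + L₂/(3EI) = 4.3/EI.
Slope continuity at B: θ_0 = M_B·4.3/EI, so M_B = 483.7/4.3 = 112.5 kip·ft (hogging).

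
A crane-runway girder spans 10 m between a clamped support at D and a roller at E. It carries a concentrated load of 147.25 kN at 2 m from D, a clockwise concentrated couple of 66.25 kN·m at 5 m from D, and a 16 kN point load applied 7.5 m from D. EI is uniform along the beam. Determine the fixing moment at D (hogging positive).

Take the reaction at E as the redundant and release it; the primary structure is a cantilever fixed at D.
Deflection at E on the released cantilever, summing each load's contribution:
  point load 147.25 at a = 2: Pa²(3L − a)/(6EI) = 2749/EI
  clockwise couple 66.25 at a = 5: M₀a(2L − a)/(2EI) = 2484/EI
  point load 16 at a = 7.5: Pa²(3L − a)/(6EI) = 3375/EI
  δ_0 = 8608/EI
Flexibility coefficient — unit upward force at E: δ_{EE} = L³/(3EI) = 333.3/EI.
Compatibility at E: δ_0 − R_E·δ_{EE} = 0, so R_E = 8608/333.3 = 25.82 kN.
Moment equilibrium about D: M_D = Σ(load moments about D) − R_E·L = 480.8 − 25.82×10 = 222.5 kN·m.

M_D = 222.5 kN·m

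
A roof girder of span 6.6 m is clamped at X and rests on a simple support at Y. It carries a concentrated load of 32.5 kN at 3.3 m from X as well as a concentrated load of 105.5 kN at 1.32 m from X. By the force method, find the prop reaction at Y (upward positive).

Release the roller at Y. Primary structure: cantilever fixed at X.
Downward deflection at the released point Y due to the loads:
  point load 32.5 at a = 3.3: Pa²(3L − a)/(6EI) = 973.3/EI
  point load 105.5 at a = 1.32: Pa²(3L − a)/(6EI) = 566.2/EI
  δ_0 = 1539/EI
Flexibility coefficient — unit upward force at Y: δ_{YY} = L³/(3EI) = 95.83/EI.
The prop prevents deflection at Y: R_Y = δ_0/δ_{YY} = 1539/95.83 = 16.06 kN.

R_Y = 16.06 kN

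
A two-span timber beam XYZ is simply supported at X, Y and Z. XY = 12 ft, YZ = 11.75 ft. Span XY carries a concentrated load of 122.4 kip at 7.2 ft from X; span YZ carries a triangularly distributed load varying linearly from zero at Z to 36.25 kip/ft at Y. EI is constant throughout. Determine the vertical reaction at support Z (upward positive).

Insert a hinge at Y; M_Y is the redundant, and each span becomes simply supported.
End slopes at the hinge Y, treating each span as simply supported:
  span XY: point load 122.4 at a = 7.2: Pab(L + a)/(6LEI) = 1128/EI
  span YZ: triangular load, peak 36.25: w₀L³/(45EI) = 1307/EI
  relative rotation θ_0 = (1128 + 1307)/EI = 2435/EI
A unit hogging moment at Y produces rotation L₁/(3EI) + L₂/(3EI) = 7.917/EI.
Compatibility: M_Y·(L₁+L₂)/(3EI) = θ_0, giving M_Y = 307.6 kip·ft (hogging).
Span YZ, ΣM about Z: R_Y^{YZ}·11.75 = 1668 + 307.6, so R_Y^{YZ} = 168.2 kip and R_Z = 213 − 168.2 = 44.81 kip.

R_Z = 44.81 kip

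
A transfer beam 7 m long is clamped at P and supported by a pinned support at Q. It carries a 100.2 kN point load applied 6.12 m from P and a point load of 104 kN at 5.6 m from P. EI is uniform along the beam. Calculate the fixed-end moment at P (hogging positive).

Take the reaction at Q as the redundant and release it; the primary structure is a cantilever fixed at P.
Primary-structure tip deflection at Q by superposition:
  point load 100.2 at a = 6.12: Pa²(3L − a)/(6EI) = 9307/EI
  point load 104 at a = 5.6: Pa²(3L − a)/(6EI) = 8371/EI
  δ_0 = 17678/EI
Flexibility coefficient — unit upward force at Q: δ_{QQ} = L³/(3EI) = 114.3/EI.
Compatibility at Q: δ_0 − R_Q·δ_{QQ} = 0, so R_Q = 17678/114.3 = 154.6 kN.
Moment equilibrium about P: M_P = Σ(load moments about P) − R_Q·L = 1196 − 154.6×7 = 113.3 kN·m.

M_P = 113.3 kN·m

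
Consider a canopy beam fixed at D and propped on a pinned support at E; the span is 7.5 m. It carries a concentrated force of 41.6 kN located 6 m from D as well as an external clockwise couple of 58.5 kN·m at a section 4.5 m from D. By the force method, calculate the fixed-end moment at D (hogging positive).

Remove the prop at E; the released (primary) structure is a cantilever built in at D.
Free-end deflection of the primary structure under the applied loading (downward +):
  point load 41.6 at a = 6: Pa²(3L − a)/(6EI) = 4118/EI
  clockwise couple 58.5 at a = 4.5: M₀a(2L − a)/(2EI) = 1382/EI
  δ_0 = 5500/EI
Flexibility coefficient — unit upward force at E: δ_{EE} = L³/(3EI) = 140.6/EI.
The prop prevents deflection at E: R_E = δ_0/δ_{EE} = 5500/140.6 = 39.11 kN.
Moment equilibrium about D: M_D = Σ(load moments about D) − R_E·L = 308.1 − 39.11×7.5 = 14.74 kN·m.

M_D = 14.74 kN·m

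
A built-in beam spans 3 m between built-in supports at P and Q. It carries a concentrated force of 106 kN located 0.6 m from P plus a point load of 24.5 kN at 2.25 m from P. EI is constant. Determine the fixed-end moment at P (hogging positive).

M_P = 44.15 kN·m

Take the two fixed-end moments M_P, M_Q as redundants; the released structure is the simple span PQ.
End rotations of the released simple span under the applied load (×1/EI):
  at P: point load 106 at a = 0.6: Pab(L + b)/(6LEI) = 45.79/EI
  at Q: point load 106 at a = 0.6: Pab(L + a)/(6LEI) = 30.53/EI
  at P: point load 24.5 at a = 2.25: Pab(L + b)/(6LEI) = 8.613/EI
  at Q: point load 24.5 at a = 2.25: Pab(L + a)/(6LEI) = 12.06/EI
  θ_P0 = 54.41/EI,  θ_Q0 = 42.59/EI
Flexibility coefficients: a unit moment at one end gives L/(3EI) there and L/(6EI) at the far end, so f₁₁ = f₂₂ = 1/EI and f₁₂ = f₂₁ = 0.5/EI.
Compatibility — zero rotation at each built-in end:
  1 M_P + 0.5 M_Q = 54.41
  0.5 M_P + 1 M_Q = 42.59
Solving the pair gives M_P = 44.15 kN·m and M_Q = 20.51 kN·m (hogging).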